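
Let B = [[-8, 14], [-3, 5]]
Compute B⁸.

tr B = -3 and det B = 2, so the characteristic polynomial is λ² − (-3)λ + (2) with roots -2 and -1.
Eigenvectors give P = [[7, 2], [3, 1]] with P⁻¹ = [[1, -2], [-3, 7]], and B = P·diag(-2, -1)·P⁻¹.
Then B⁸ = P·diag(256, 1)·P⁻¹ = [[1792, 2], [768, 1]] · [[1, -2], [-3, 7]] = [[1786, -3570], [765, -1529]].

[[1786, -3570], [765, -1529]]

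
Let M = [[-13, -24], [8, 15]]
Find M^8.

[[-19679, -39360], [13120, 26241]]

tr M = 2 and det M = -3, so the characteristic polynomial is λ² − (2)λ + (-3) with roots 3 and -1.
Eigenvectors give P = [[-3, -2], [2, 1]] with P⁻¹ = [[1, 2], [-2, -3]], and M = P·diag(3, -1)·P⁻¹.
Then M^8 = P·diag(6561, 1)·P⁻¹ = [[-19683, -2], [13122, 1]] · [[1, 2], [-2, -3]] = [[-19679, -39360], [13120, 26241]].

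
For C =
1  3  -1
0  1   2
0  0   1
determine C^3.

C = I + N where N = [[0, 3, -1], [0, 0, 2], [0, 0, 0]] is strictly upper-triangular, so N^3 = 0.
(I + N)^3 = I + 3·N + 3·N^2 = [[1, 9, 15], [0, 1, 6], [0, 0, 1]].

[[1, 9, 15], [0, 1, 6], [0, 0, 1]]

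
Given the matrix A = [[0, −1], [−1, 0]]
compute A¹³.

[[0, −1], [−1, 0]]

A² = I (check: tr A = 0 and det A = −1), so A¹³ = A since 13 is odd.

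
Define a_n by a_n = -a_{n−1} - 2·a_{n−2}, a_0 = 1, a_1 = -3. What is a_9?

45

With companion matrix Q = [[-1, -2], [1, 0]], [a_n, a_{n−1}]ᵀ = Q·[a_{n−1}, a_{n−2}]ᵀ, so [a_9, a_8]ᵀ = Q⁸·[a_1, a_0]ᵀ.
Q⁸ = [[-17, -6], [3, -14]], giving [a_9, a_8]ᵀ = [[45], [-23]].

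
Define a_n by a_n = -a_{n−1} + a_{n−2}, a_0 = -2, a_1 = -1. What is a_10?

With companion matrix A = [[-1, 1], [1, 0]], [a_n, a_{n−1}]ᵀ = A·[a_{n−1}, a_{n−2}]ᵀ, so [a_10, a_9]ᵀ = A⁹·[a_1, a_0]ᵀ.
A⁹ = [[-55, 34], [34, -21]], giving [a_10, a_9]ᵀ = [[-13], [8]].

-13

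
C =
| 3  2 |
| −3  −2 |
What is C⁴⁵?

C² = C (a projection; rank 1, trace 1), so C⁴⁵ = C.

[[3, 2], [−3, −2]]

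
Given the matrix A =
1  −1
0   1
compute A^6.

A = I + N where N = [[0, −1], [0, 0]] is strictly upper-triangular, so N^2 = 0.
(I + N)^6 = I + 6·N = [[1, −6], [0, 1]].

[[1, −6], [0, 1]]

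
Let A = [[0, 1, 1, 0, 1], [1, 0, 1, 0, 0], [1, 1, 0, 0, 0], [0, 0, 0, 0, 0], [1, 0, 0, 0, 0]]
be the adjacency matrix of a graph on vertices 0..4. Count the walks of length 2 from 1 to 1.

2

The number of length-2 walks from vertex 1 to vertex 1 is entry (1,1) of A^2, where A is the adjacency matrix.
A^2 = [[3, 1, 1, 0, 0], [1, 2, 1, 0, 1], [1, 1, 2, 0, 1], [0, 0, 0, 0, 0], [0, 1, 1, 0, 1]]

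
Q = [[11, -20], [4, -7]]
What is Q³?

tr Q = 4 and det Q = 3, so the characteristic polynomial is λ² − (4)λ + (3) with roots 3 and 1.
Eigenvectors give P = [[5, -2], [2, -1]] with P⁻¹ = [[1, -2], [2, -5]], and Q = P·diag(3, 1)·P⁻¹.
Then Q³ = P·diag(27, 1)·P⁻¹ = [[135, -2], [54, -1]] · [[1, -2], [2, -5]] = [[131, -260], [52, -103]].

[[131, -260], [52, -103]]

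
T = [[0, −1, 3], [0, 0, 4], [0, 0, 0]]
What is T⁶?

[[0, 0, 0], [0, 0, 0], [0, 0, 0]]

T is strictly triangular, hence nilpotent: T³ = 0, so T⁶ = 0.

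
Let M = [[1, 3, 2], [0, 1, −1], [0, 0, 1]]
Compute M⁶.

M = I + N where N = [[0, 3, 2], [0, 0, −1], [0, 0, 0]] is strictly upper-triangular, so N³ = 0.
(I + N)⁶ = I + 6·N + 15·N² = [[1, 18, −33], [0, 1, −6], [0, 0, 1]].

[[1, 18, −33], [0, 1, −6], [0, 0, 1]]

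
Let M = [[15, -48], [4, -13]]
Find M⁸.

tr M = 2 and det M = -3, so the characteristic polynomial is λ² − (2)λ + (-3) with roots -1 and 3.
Eigenvectors give P = [[3, 4], [1, 1]] with P⁻¹ = [[-1, 4], [1, -3]], and M = P·diag(-1, 3)·P⁻¹.
Then M⁸ = P·diag(1, 6561)·P⁻¹ = [[3, 26244], [1, 6561]] · [[-1, 4], [1, -3]] = [[26241, -78720], [6560, -19679]].

[[26241, -78720], [6560, -19679]]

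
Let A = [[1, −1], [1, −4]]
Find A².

[[0, 3], [−3, 15]]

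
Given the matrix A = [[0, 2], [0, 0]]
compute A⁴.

A is strictly triangular, hence nilpotent: A² = 0, so A⁴ = 0.

[[0, 0], [0, 0]]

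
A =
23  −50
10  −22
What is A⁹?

[[100463, −201950], [40390, −81292]]

tr A = 1 and det A = −6, so the characteristic polynomial is λ² − (1)λ + (−6) with roots 3 and −2.
Eigenvectors give P = [[5, 2], [2, 1]] with P⁻¹ = [[1, −2], [−2, 5]], and A = P·diag(3, −2)·P⁻¹.
Then A⁹ = P·diag(19683, −512)·P⁻¹ = [[98415, −1024], [39366, −512]] · [[1, −2], [−2, 5]] = [[100463, −201950], [40390, −81292]].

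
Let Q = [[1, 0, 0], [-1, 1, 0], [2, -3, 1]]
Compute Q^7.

Q = I + N where N = [[0, 0, 0], [-1, 0, 0], [2, -3, 0]] is strictly lower-triangular, so N^3 = 0.
(I + N)^7 = I + 7·N + 21·N^2 = [[1, 0, 0], [-7, 1, 0], [77, -21, 1]].

[[1, 0, 0], [-7, 1, 0], [77, -21, 1]]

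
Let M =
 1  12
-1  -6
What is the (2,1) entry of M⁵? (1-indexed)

-211

tr M = -5 and det M = 6, so the characteristic polynomial is λ² − (-5)λ + (6) with roots -3 and -2.
Eigenvectors give P = [[-3, 4], [1, -1]] with P⁻¹ = [[1, 4], [1, 3]], and M = P·diag(-3, -2)·P⁻¹.
Then M⁵ = P·diag(-243, -32)·P⁻¹ = [[729, -128], [-243, 32]] · [[1, 4], [1, 3]] = [[601, 2532], [-211, -876]].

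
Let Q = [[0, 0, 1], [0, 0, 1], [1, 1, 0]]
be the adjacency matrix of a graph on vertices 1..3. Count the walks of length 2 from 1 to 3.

0

The number of length-2 walks from vertex 1 to vertex 3 is entry (1,3) of Q², where Q is the adjacency matrix.
Q² = [[1, 1, 0], [1, 1, 0], [0, 0, 2]]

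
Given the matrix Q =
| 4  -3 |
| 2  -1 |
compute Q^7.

tr Q = 3 and det Q = 2, so the characteristic polynomial is λ² − (3)λ + (2) with roots 1 and 2.
Eigenvectors give P = [[1, -3], [1, -2]] with P⁻¹ = [[-2, 3], [-1, 1]], and Q = P·diag(1, 2)·P⁻¹.
Then Q^7 = P·diag(1, 128)·P⁻¹ = [[1, -384], [1, -256]] · [[-2, 3], [-1, 1]] = [[382, -381], [254, -253]].

[[382, -381], [254, -253]]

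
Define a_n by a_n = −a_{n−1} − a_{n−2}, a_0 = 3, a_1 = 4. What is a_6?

With companion matrix B = [[−1, −1], [1, 0]], [a_n, a_{n−1}]ᵀ = B·[a_{n−1}, a_{n−2}]ᵀ, so [a_6, a_5]ᵀ = B⁵·[a_1, a_0]ᵀ.
B⁵ = [[0, 1], [−1, −1]], giving [a_6, a_5]ᵀ = [[3], [−7]].

3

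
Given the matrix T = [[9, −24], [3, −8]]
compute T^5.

T² = T (a projection; rank 1, trace 1), so T^5 = T.

[[9, −24], [3, −8]]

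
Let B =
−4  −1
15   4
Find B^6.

B² = I (check: tr B = 0 and det B = −1), so B^6 = I since 6 is even.

[[1, 0], [0, 1]]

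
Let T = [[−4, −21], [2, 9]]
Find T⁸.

tr T = 5 and det T = 6, so the characteristic polynomial is λ² − (5)λ + (6) with roots 2 and 3.
Eigenvectors give P = [[7, 3], [−2, −1]] with P⁻¹ = [[1, 3], [−2, −7]], and T = P·diag(2, 3)·P⁻¹.
Then T⁸ = P·diag(256, 6561)·P⁻¹ = [[1792, 19683], [−512, −6561]] · [[1, 3], [−2, −7]] = [[−37574, −132405], [12610, 44391]].

[[−37574, −132405], [12610, 44391]]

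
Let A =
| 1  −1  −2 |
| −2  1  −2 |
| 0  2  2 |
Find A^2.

[[3, −6, −4], [−4, −1, −2], [−4, 6, 0]]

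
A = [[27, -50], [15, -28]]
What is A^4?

tr A = -1 and det A = -6, so the characteristic polynomial is λ² − (-1)λ + (-6) with roots -3 and 2.
Eigenvectors give P = [[-5, -2], [-3, -1]] with P⁻¹ = [[1, -2], [-3, 5]], and A = P·diag(-3, 2)·P⁻¹.
Then A^4 = P·diag(81, 16)·P⁻¹ = [[-405, -32], [-243, -16]] · [[1, -2], [-3, 5]] = [[-309, 650], [-195, 406]].

[[-309, 650], [-195, 406]]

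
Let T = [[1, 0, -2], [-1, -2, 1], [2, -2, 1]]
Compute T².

[[-3, 4, -4], [3, 2, 1], [6, 2, -5]]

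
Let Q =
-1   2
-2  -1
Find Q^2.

[[-3, -4], [4, -3]]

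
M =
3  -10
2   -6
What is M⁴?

tr M = -3 and det M = 2, so the characteristic polynomial is λ² − (-3)λ + (2) with roots -1 and -2.
Eigenvectors give P = [[-5, -2], [-2, -1]] with P⁻¹ = [[-1, 2], [2, -5]], and M = P·diag(-1, -2)·P⁻¹.
Then M⁴ = P·diag(1, 16)·P⁻¹ = [[-5, -32], [-2, -16]] · [[-1, 2], [2, -5]] = [[-59, 150], [-30, 76]].

[[-59, 150], [-30, 76]]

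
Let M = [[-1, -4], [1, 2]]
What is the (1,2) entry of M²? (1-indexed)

-4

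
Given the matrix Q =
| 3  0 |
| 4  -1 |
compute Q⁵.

[[243, 0], [244, -1]]

tr Q = 2 and det Q = -3, so the characteristic polynomial is λ² − (2)λ + (-3) with roots -1 and 3.
Eigenvectors give P = [[0, 1], [1, 1]] with P⁻¹ = [[-1, 1], [1, 0]], and Q = P·diag(-1, 3)·P⁻¹.
Then Q⁵ = P·diag(-1, 243)·P⁻¹ = [[0, 243], [-1, 243]] · [[-1, 1], [1, 0]] = [[243, 0], [244, -1]].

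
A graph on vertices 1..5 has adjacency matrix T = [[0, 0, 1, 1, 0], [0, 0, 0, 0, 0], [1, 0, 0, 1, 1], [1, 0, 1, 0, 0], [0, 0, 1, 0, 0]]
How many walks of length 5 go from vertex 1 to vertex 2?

0

The number of length-5 walks from vertex 1 to vertex 2 is entry (1,2) of T⁵, where T is the adjacency matrix.
T² = [[2, 0, 1, 1, 1], [0, 0, 0, 0, 0], [1, 0, 3, 1, 0], [1, 0, 1, 2, 1], [1, 0, 0, 1, 1]]
T³ = [[2, 0, 4, 3, 1], [0, 0, 0, 0, 0], [4, 0, 2, 4, 3], [3, 0, 4, 2, 1], [1, 0, 3, 1, 0]]
T⁴ = [[7, 0, 6, 6, 4], [0, 0, 0, 0, 0], [6, 0, 11, 6, 2], [6, 0, 6, 7, 4], [4, 0, 2, 4, 3]]
T⁵ = [[12, 0, 17, 13, 6], [0, 0, 0, 0, 0], [17, 0, 14, 17, 11], [13, 0, 17, 12, 6], [6, 0, 11, 6, 2]]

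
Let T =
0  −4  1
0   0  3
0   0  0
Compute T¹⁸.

T is strictly triangular, hence nilpotent: T³ = 0, so T¹⁸ = 0.

[[0, 0, 0], [0, 0, 0], [0, 0, 0]]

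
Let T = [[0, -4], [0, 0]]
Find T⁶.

T is strictly triangular, hence nilpotent: T² = 0, so T⁶ = 0.

[[0, 0], [0, 0]]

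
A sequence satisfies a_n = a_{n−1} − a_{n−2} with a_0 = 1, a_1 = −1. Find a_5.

2

With companion matrix B = [[1, −1], [1, 0]], [a_n, a_{n−1}]ᵀ = B·[a_{n−1}, a_{n−2}]ᵀ, so [a_5, a_4]ᵀ = B⁴·[a_1, a_0]ᵀ.
B⁴ = [[−1, 1], [−1, 0]], giving [a_5, a_4]ᵀ = [[2], [1]].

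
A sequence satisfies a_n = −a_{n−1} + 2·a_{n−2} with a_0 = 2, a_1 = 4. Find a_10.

With companion matrix B = [[−1, 2], [1, 0]], [a_n, a_{n−1}]ᵀ = B·[a_{n−1}, a_{n−2}]ᵀ, so [a_10, a_9]ᵀ = B^9·[a_1, a_0]ᵀ.
B^9 = [[−341, 342], [171, −170]], giving [a_10, a_9]ᵀ = [[−680], [344]].

−680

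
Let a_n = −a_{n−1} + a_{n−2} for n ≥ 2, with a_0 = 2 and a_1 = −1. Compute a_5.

With companion matrix M = [[−1, 1], [1, 0]], [a_n, a_{n−1}]ᵀ = M·[a_{n−1}, a_{n−2}]ᵀ, so [a_5, a_4]ᵀ = M⁴·[a_1, a_0]ᵀ.
M⁴ = [[5, −3], [−3, 2]], giving [a_5, a_4]ᵀ = [[−11], [7]].

−11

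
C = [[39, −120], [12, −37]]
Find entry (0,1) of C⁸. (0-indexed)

−196800

tr C = 2 and det C = −3, so the characteristic polynomial is λ² − (2)λ + (−3) with roots −1 and 3.
Eigenvectors give P = [[3, 10], [1, 3]] with P⁻¹ = [[−3, 10], [1, −3]], and C = P·diag(−1, 3)·P⁻¹.
Then C⁸ = P·diag(1, 6561)·P⁻¹ = [[3, 65610], [1, 19683]] · [[−3, 10], [1, −3]] = [[65601, −196800], [19680, −59039]].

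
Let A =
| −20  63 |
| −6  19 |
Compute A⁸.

tr A = −1 and det A = −2, so the characteristic polynomial is λ² − (−1)λ + (−2) with roots 1 and −2.
Eigenvectors give P = [[3, 7], [1, 2]] with P⁻¹ = [[−2, 7], [1, −3]], and A = P·diag(1, −2)·P⁻¹.
Then A⁸ = P·diag(1, 256)·P⁻¹ = [[3, 1792], [1, 512]] · [[−2, 7], [1, −3]] = [[1786, −5355], [510, −1529]].

[[1786, −5355], [510, −1529]]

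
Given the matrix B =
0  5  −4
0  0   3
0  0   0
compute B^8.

[[0, 0, 0], [0, 0, 0], [0, 0, 0]]

B is strictly triangular, hence nilpotent: B^3 = 0, so B^8 = 0.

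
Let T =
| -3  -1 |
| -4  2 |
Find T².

[[13, 1], [4, 8]]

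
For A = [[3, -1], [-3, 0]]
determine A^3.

[[45, -12], [-36, 9]]

A^2 = [[12, -3], [-9, 3]]
A^3 = [[45, -12], [-36, 9]]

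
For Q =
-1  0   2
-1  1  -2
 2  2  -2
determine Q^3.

[[-21, -8, 14], [7, -3, -2], [18, 6, -20]]

Q^2 = [[5, 4, -6], [-4, -3, 0], [-8, -2, 4]]
Q^3 = [[-21, -8, 14], [7, -3, -2], [18, 6, -20]]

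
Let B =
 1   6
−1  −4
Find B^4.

[[−29, −90], [15, 46]]

tr B = −3 and det B = 2, so the characteristic polynomial is λ² − (−3)λ + (2) with roots −2 and −1.
Eigenvectors give P = [[−2, 3], [1, −1]] with P⁻¹ = [[1, 3], [1, 2]], and B = P·diag(−2, −1)·P⁻¹.
Then B^4 = P·diag(16, 1)·P⁻¹ = [[−32, 3], [16, −1]] · [[1, 3], [1, 2]] = [[−29, −90], [15, 46]].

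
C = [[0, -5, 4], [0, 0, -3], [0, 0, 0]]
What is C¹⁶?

C is strictly triangular, hence nilpotent: C³ = 0, so C¹⁶ = 0.

[[0, 0, 0], [0, 0, 0], [0, 0, 0]]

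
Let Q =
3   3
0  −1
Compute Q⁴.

[[81, 60], [0, 1]]

Q² = [[9, 6], [0, 1]]
Q³ = [[27, 21], [0, −1]]
Q⁴ = [[81, 60], [0, 1]]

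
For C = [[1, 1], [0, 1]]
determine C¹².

[[1, 12], [0, 1]]

C = I + N where N = [[0, 1], [0, 0]] is strictly upper-triangular, so N² = 0.
(I + N)¹² = I + 12·N = [[1, 12], [0, 1]].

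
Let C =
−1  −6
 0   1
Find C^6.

C² = I (check: tr C = 0 and det C = −1), so C^6 = I since 6 is even.

[[1, 0], [0, 1]]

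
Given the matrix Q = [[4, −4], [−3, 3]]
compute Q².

[[28, −28], [−21, 21]]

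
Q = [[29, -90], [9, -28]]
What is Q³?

[[89, -270], [27, -82]]

tr Q = 1 and det Q = -2, so the characteristic polynomial is λ² − (1)λ + (-2) with roots 2 and -1.
Eigenvectors give P = [[10, -3], [3, -1]] with P⁻¹ = [[1, -3], [3, -10]], and Q = P·diag(2, -1)·P⁻¹.
Then Q³ = P·diag(8, -1)·P⁻¹ = [[80, 3], [24, 1]] · [[1, -3], [3, -10]] = [[89, -270], [27, -82]].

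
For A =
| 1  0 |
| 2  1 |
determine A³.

A = I + N where N = [[0, 0], [2, 0]] is strictly lower-triangular, so N² = 0.
(I + N)³ = I + 3·N = [[1, 0], [6, 1]].

[[1, 0], [6, 1]]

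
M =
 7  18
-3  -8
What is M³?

[[19, 54], [-9, -26]]

tr M = -1 and det M = -2, so the characteristic polynomial is λ² − (-1)λ + (-2) with roots 1 and -2.
Eigenvectors give P = [[3, -2], [-1, 1]] with P⁻¹ = [[1, 2], [1, 3]], and M = P·diag(1, -2)·P⁻¹.
Then M³ = P·diag(1, -8)·P⁻¹ = [[3, 16], [-1, -8]] · [[1, 2], [1, 3]] = [[19, 54], [-9, -26]].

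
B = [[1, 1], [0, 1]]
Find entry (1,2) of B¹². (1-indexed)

12

B = I + N where N = [[0, 1], [0, 0]] is strictly upper-triangular, so N² = 0.
(I + N)¹² = I + 12·N = [[1, 12], [0, 1]].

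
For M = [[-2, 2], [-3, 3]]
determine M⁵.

M² = M (a projection; rank 1, trace 1), so M⁵ = M.

[[-2, 2], [-3, 3]]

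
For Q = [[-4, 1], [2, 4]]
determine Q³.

Q² = [[18, 0], [0, 18]]
Q³ = [[-72, 18], [36, 72]]

[[-72, 18], [36, 72]]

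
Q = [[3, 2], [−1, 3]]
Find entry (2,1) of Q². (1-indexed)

−6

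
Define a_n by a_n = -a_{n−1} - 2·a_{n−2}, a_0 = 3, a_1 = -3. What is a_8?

With companion matrix B = [[-1, -2], [1, 0]], [a_n, a_{n−1}]ᵀ = B·[a_{n−1}, a_{n−2}]ᵀ, so [a_8, a_7]ᵀ = B^7·[a_1, a_0]ᵀ.
B^7 = [[3, -14], [7, 10]], giving [a_8, a_7]ᵀ = [[-51], [9]].

-51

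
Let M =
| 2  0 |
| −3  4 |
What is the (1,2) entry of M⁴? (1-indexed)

M² = [[4, 0], [−18, 16]]
M³ = [[8, 0], [−84, 64]]
M⁴ = [[16, 0], [−360, 256]]

0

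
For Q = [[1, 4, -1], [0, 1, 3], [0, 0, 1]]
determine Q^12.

Q = I + N where N = [[0, 4, -1], [0, 0, 3], [0, 0, 0]] is strictly upper-triangular, so N^3 = 0.
(I + N)^12 = I + 12·N + 66·N^2 = [[1, 48, 780], [0, 1, 36], [0, 0, 1]].

[[1, 48, 780], [0, 1, 36], [0, 0, 1]]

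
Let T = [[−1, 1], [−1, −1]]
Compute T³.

T² = [[0, −2], [2, 0]]
T³ = [[2, 2], [−2, 2]]

[[2, 2], [−2, 2]]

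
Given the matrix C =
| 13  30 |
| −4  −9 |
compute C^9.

tr C = 4 and det C = 3, so the characteristic polynomial is λ² − (4)λ + (3) with roots 3 and 1.
Eigenvectors give P = [[−3, −5], [1, 2]] with P⁻¹ = [[−2, −5], [1, 3]], and C = P·diag(3, 1)·P⁻¹.
Then C^9 = P·diag(19683, 1)·P⁻¹ = [[−59049, −5], [19683, 2]] · [[−2, −5], [1, 3]] = [[118093, 295230], [−39364, −98409]].

[[118093, 295230], [−39364, −98409]]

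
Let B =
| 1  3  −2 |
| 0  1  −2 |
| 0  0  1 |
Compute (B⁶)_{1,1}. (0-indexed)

1

B = I + N where N = [[0, 3, −2], [0, 0, −2], [0, 0, 0]] is strictly upper-triangular, so N³ = 0.
(I + N)⁶ = I + 6·N + 15·N² = [[1, 18, −102], [0, 1, −12], [0, 0, 1]].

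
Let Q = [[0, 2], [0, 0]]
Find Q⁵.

[[0, 0], [0, 0]]

Q is strictly triangular, hence nilpotent: Q² = 0, so Q⁵ = 0.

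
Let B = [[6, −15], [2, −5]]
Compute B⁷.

B² = B (a projection; rank 1, trace 1), so B⁷ = B.

[[6, −15], [2, −5]]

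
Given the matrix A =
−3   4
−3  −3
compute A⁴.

[[−423, 144], [−108, −423]]

A² = [[−3, −24], [18, −3]]
A³ = [[81, 60], [−45, 81]]
A⁴ = [[−423, 144], [−108, −423]]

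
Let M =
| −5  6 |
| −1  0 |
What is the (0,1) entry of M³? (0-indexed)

tr M = −5 and det M = 6, so the characteristic polynomial is λ² − (−5)λ + (6) with roots −2 and −3.
Eigenvectors give P = [[−2, 3], [−1, 1]] with P⁻¹ = [[1, −3], [1, −2]], and M = P·diag(−2, −3)·P⁻¹.
Then M³ = P·diag(−8, −27)·P⁻¹ = [[16, −81], [8, −27]] · [[1, −3], [1, −2]] = [[−65, 114], [−19, 30]].

114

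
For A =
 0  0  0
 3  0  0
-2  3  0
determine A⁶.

[[0, 0, 0], [0, 0, 0], [0, 0, 0]]

A is strictly triangular, hence nilpotent: A³ = 0, so A⁶ = 0.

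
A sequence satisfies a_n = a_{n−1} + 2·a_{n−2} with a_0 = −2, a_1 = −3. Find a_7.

−213

With companion matrix Q = [[1, 2], [1, 0]], [a_n, a_{n−1}]ᵀ = Q·[a_{n−1}, a_{n−2}]ᵀ, so [a_7, a_6]ᵀ = Q^6·[a_1, a_0]ᵀ.
Q^6 = [[43, 42], [21, 22]], giving [a_7, a_6]ᵀ = [[−213], [−107]].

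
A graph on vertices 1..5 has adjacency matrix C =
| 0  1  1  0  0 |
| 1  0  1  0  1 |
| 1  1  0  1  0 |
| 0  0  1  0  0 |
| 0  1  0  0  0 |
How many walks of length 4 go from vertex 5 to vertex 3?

The number of length-4 walks from vertex 5 to vertex 3 is entry (5,3) of C⁴, where C is the adjacency matrix.
C² = [[2, 1, 1, 1, 1], [1, 3, 1, 1, 0], [1, 1, 3, 0, 1], [1, 1, 0, 1, 0], [1, 0, 1, 0, 1]]
C³ = [[2, 4, 4, 1, 1], [4, 2, 5, 1, 3], [4, 5, 2, 3, 1], [1, 1, 3, 0, 1], [1, 3, 1, 1, 0]]
C⁴ = [[8, 7, 7, 4, 4], [7, 12, 7, 5, 2], [7, 7, 12, 2, 5], [4, 5, 2, 3, 1], [4, 2, 5, 1, 3]]

5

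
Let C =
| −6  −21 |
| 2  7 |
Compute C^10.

C² = C (a projection; rank 1, trace 1), so C^10 = C.

[[−6, −21], [2, 7]]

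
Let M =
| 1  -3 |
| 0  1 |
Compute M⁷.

[[1, -21], [0, 1]]

M = I + N where N = [[0, -3], [0, 0]] is strictly upper-triangular, so N² = 0.
(I + N)⁷ = I + 7·N = [[1, -21], [0, 1]].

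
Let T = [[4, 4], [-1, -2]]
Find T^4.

[[128, 96], [-24, -16]]

T^2 = [[12, 8], [-2, 0]]
T^3 = [[40, 32], [-8, -8]]
T^4 = [[128, 96], [-24, -16]]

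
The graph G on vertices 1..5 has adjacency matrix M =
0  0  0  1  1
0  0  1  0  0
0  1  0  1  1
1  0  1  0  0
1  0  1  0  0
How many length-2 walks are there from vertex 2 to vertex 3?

0

The number of length-2 walks from vertex 2 to vertex 3 is entry (2,3) of M², where M is the adjacency matrix.
M² = [[2, 0, 2, 0, 0], [0, 1, 0, 1, 1], [2, 0, 3, 0, 0], [0, 1, 0, 2, 2], [0, 1, 0, 2, 2]]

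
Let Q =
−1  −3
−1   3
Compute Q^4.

Q^2 = [[4, −6], [−2, 12]]
Q^3 = [[2, −30], [−10, 42]]
Q^4 = [[28, −96], [−32, 156]]

[[28, −96], [−32, 156]]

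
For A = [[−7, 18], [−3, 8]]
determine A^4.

[[−29, 90], [−15, 46]]

tr A = 1 and det A = −2, so the characteristic polynomial is λ² − (1)λ + (−2) with roots −1 and 2.
Eigenvectors give P = [[3, 2], [1, 1]] with P⁻¹ = [[1, −2], [−1, 3]], and A = P·diag(−1, 2)·P⁻¹.
Then A^4 = P·diag(1, 16)·P⁻¹ = [[3, 32], [1, 16]] · [[1, −2], [−1, 3]] = [[−29, 90], [−15, 46]].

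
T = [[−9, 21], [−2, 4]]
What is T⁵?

[[−1509, 4431], [−422, 1234]]

tr T = −5 and det T = 6, so the characteristic polynomial is λ² − (−5)λ + (6) with roots −3 and −2.
Eigenvectors give P = [[−7, −3], [−2, −1]] with P⁻¹ = [[−1, 3], [2, −7]], and T = P·diag(−3, −2)·P⁻¹.
Then T⁵ = P·diag(−243, −32)·P⁻¹ = [[1701, 96], [486, 32]] · [[−1, 3], [2, −7]] = [[−1509, 4431], [−422, 1234]].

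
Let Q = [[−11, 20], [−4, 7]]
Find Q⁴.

[[401, −800], [160, −319]]

tr Q = −4 and det Q = 3, so the characteristic polynomial is λ² − (−4)λ + (3) with roots −3 and −1.
Eigenvectors give P = [[5, −2], [2, −1]] with P⁻¹ = [[1, −2], [2, −5]], and Q = P·diag(−3, −1)·P⁻¹.
Then Q⁴ = P·diag(81, 1)·P⁻¹ = [[405, −2], [162, −1]] · [[1, −2], [2, −5]] = [[401, −800], [160, −319]].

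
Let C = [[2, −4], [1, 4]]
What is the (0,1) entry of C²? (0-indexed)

−24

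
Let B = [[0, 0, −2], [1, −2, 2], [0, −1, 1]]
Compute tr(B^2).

1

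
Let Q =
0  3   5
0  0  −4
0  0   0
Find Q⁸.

Q is strictly triangular, hence nilpotent: Q³ = 0, so Q⁸ = 0.

[[0, 0, 0], [0, 0, 0], [0, 0, 0]]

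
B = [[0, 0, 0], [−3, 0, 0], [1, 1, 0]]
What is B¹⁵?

[[0, 0, 0], [0, 0, 0], [0, 0, 0]]

B is strictly triangular, hence nilpotent: B³ = 0, so B¹⁵ = 0.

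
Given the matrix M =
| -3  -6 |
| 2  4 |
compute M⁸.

M² = M (a projection; rank 1, trace 1), so M⁸ = M.

[[-3, -6], [2, 4]]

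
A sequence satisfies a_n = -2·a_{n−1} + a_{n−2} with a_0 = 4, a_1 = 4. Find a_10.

-5572

With companion matrix A = [[-2, 1], [1, 0]], [a_n, a_{n−1}]ᵀ = A·[a_{n−1}, a_{n−2}]ᵀ, so [a_10, a_9]ᵀ = A⁹·[a_1, a_0]ᵀ.
A⁹ = [[-2378, 985], [985, -408]], giving [a_10, a_9]ᵀ = [[-5572], [2308]].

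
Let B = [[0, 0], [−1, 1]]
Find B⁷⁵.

B² = B (a projection; rank 1, trace 1), so B⁷⁵ = B.

[[0, 0], [−1, 1]]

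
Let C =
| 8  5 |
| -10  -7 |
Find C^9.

tr C = 1 and det C = -6, so the characteristic polynomial is λ² − (1)λ + (-6) with roots -2 and 3.
Eigenvectors give P = [[1, -1], [-2, 1]] with P⁻¹ = [[-1, -1], [-2, -1]], and C = P·diag(-2, 3)·P⁻¹.
Then C^9 = P·diag(-512, 19683)·P⁻¹ = [[-512, -19683], [1024, 19683]] · [[-1, -1], [-2, -1]] = [[39878, 20195], [-40390, -20707]].

[[39878, 20195], [-40390, -20707]]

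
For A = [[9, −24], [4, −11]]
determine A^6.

tr A = −2 and det A = −3, so the characteristic polynomial is λ² − (−2)λ + (−3) with roots −3 and 1.
Eigenvectors give P = [[−2, 3], [−1, 1]] with P⁻¹ = [[1, −3], [1, −2]], and A = P·diag(−3, 1)·P⁻¹.
Then A^6 = P·diag(729, 1)·P⁻¹ = [[−1458, 3], [−729, 1]] · [[1, −3], [1, −2]] = [[−1455, 4368], [−728, 2185]].

[[−1455, 4368], [−728, 2185]]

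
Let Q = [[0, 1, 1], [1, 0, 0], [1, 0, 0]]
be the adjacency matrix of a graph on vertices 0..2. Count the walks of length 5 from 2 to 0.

The number of length-5 walks from vertex 2 to vertex 0 is entry (2,0) of Q⁵, where Q is the adjacency matrix.
Q² = [[2, 0, 0], [0, 1, 1], [0, 1, 1]]
Q³ = [[0, 2, 2], [2, 0, 0], [2, 0, 0]]
Q⁴ = [[4, 0, 0], [0, 2, 2], [0, 2, 2]]
Q⁵ = [[0, 4, 4], [4, 0, 0], [4, 0, 0]]

4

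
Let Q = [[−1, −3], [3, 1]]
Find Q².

[[−8, 0], [0, −8]]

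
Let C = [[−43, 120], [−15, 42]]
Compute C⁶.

tr C = −1 and det C = −6, so the characteristic polynomial is λ² − (−1)λ + (−6) with roots 2 and −3.
Eigenvectors give P = [[−8, 3], [−3, 1]] with P⁻¹ = [[1, −3], [3, −8]], and C = P·diag(2, −3)·P⁻¹.
Then C⁶ = P·diag(64, 729)·P⁻¹ = [[−512, 2187], [−192, 729]] · [[1, −3], [3, −8]] = [[6049, −15960], [1995, −5256]].

[[6049, −15960], [1995, −5256]]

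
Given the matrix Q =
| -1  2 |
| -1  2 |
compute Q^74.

[[-1, 2], [-1, 2]]

Q² = Q (a projection; rank 1, trace 1), so Q^74 = Q.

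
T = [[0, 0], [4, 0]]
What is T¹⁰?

T is strictly triangular, hence nilpotent: T² = 0, so T¹⁰ = 0.

[[0, 0], [0, 0]]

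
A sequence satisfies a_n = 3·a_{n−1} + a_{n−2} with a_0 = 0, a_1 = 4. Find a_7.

With companion matrix M = [[3, 1], [1, 0]], [a_n, a_{n−1}]ᵀ = M·[a_{n−1}, a_{n−2}]ᵀ, so [a_7, a_6]ᵀ = M^6·[a_1, a_0]ᵀ.
M^6 = [[1189, 360], [360, 109]], giving [a_7, a_6]ᵀ = [[4756], [1440]].

4756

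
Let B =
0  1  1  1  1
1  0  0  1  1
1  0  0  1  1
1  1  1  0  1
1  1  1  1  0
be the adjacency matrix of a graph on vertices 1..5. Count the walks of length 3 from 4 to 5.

11

The number of length-3 walks from vertex 4 to vertex 5 is entry (4,5) of B³, where B is the adjacency matrix.
B² = [[4, 2, 2, 3, 3], [2, 3, 3, 2, 2], [2, 3, 3, 2, 2], [3, 2, 2, 4, 3], [3, 2, 2, 3, 4]]
B³ = [[10, 10, 10, 11, 11], [10, 6, 6, 10, 10], [10, 6, 6, 10, 10], [11, 10, 10, 10, 11], [11, 10, 10, 11, 10]]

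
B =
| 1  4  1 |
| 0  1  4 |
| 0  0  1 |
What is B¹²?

[[1, 48, 1068], [0, 1, 48], [0, 0, 1]]

B = I + N where N = [[0, 4, 1], [0, 0, 4], [0, 0, 0]] is strictly upper-triangular, so N³ = 0.
(I + N)¹² = I + 12·N + 66·N² = [[1, 48, 1068], [0, 1, 48], [0, 0, 1]].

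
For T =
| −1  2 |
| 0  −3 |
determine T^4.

[[1, −80], [0, 81]]

T^2 = [[1, −8], [0, 9]]
T^3 = [[−1, 26], [0, −27]]
T^4 = [[1, −80], [0, 81]]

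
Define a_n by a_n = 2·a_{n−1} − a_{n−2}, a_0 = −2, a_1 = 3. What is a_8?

With companion matrix C = [[2, −1], [1, 0]], [a_n, a_{n−1}]ᵀ = C·[a_{n−1}, a_{n−2}]ᵀ, so [a_8, a_7]ᵀ = C⁷·[a_1, a_0]ᵀ.
C⁷ = [[8, −7], [7, −6]], giving [a_8, a_7]ᵀ = [[38], [33]].

38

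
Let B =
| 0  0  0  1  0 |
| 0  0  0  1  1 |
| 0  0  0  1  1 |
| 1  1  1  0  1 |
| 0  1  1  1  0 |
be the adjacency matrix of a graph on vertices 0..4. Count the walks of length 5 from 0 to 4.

16

The number of length-5 walks from vertex 0 to vertex 4 is entry (0,4) of B⁵, where B is the adjacency matrix.
B² = [[1, 1, 1, 0, 1], [1, 2, 2, 1, 1], [1, 2, 2, 1, 1], [0, 1, 1, 4, 2], [1, 1, 1, 2, 3]]
B³ = [[0, 1, 1, 4, 2], [1, 2, 2, 6, 5], [1, 2, 2, 6, 5], [4, 6, 6, 4, 6], [2, 5, 5, 6, 4]]
B⁴ = [[4, 6, 6, 4, 6], [6, 11, 11, 10, 10], [6, 11, 11, 10, 10], [4, 10, 10, 22, 16], [6, 10, 10, 16, 16]]
B⁵ = [[4, 10, 10, 22, 16], [10, 20, 20, 38, 32], [10, 20, 20, 38, 32], [22, 38, 38, 40, 42], [16, 32, 32, 42, 36]]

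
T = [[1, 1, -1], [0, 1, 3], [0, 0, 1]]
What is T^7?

T = I + N where N = [[0, 1, -1], [0, 0, 3], [0, 0, 0]] is strictly upper-triangular, so N^3 = 0.
(I + N)^7 = I + 7·N + 21·N^2 = [[1, 7, 56], [0, 1, 21], [0, 0, 1]].

[[1, 7, 56], [0, 1, 21], [0, 0, 1]]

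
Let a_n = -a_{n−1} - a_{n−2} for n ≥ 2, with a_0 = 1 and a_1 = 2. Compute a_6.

1

With companion matrix T = [[-1, -1], [1, 0]], [a_n, a_{n−1}]ᵀ = T·[a_{n−1}, a_{n−2}]ᵀ, so [a_6, a_5]ᵀ = T⁵·[a_1, a_0]ᵀ.
T⁵ = [[0, 1], [-1, -1]], giving [a_6, a_5]ᵀ = [[1], [-3]].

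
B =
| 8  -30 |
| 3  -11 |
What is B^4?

[[-134, 450], [-45, 151]]

tr B = -3 and det B = 2, so the characteristic polynomial is λ² − (-3)λ + (2) with roots -2 and -1.
Eigenvectors give P = [[3, -10], [1, -3]] with P⁻¹ = [[-3, 10], [-1, 3]], and B = P·diag(-2, -1)·P⁻¹.
Then B^4 = P·diag(16, 1)·P⁻¹ = [[48, -10], [16, -3]] · [[-3, 10], [-1, 3]] = [[-134, 450], [-45, 151]].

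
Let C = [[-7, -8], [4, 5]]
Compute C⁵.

tr C = -2 and det C = -3, so the characteristic polynomial is λ² − (-2)λ + (-3) with roots 1 and -3.
Eigenvectors give P = [[-1, -2], [1, 1]] with P⁻¹ = [[1, 2], [-1, -1]], and C = P·diag(1, -3)·P⁻¹.
Then C⁵ = P·diag(1, -243)·P⁻¹ = [[-1, 486], [1, -243]] · [[1, 2], [-1, -1]] = [[-487, -488], [244, 245]].

[[-487, -488], [244, 245]]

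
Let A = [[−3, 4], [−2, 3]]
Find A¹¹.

A² = I (check: tr A = 0 and det A = −1), so A¹¹ = A since 11 is odd.

[[−3, 4], [−2, 3]]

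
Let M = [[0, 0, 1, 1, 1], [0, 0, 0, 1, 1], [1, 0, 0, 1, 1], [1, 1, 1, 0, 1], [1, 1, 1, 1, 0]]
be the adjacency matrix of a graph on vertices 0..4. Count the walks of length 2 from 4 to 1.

1

The number of length-2 walks from vertex 4 to vertex 1 is entry (4,1) of M², where M is the adjacency matrix.
M² = [[3, 2, 2, 2, 2], [2, 2, 2, 1, 1], [2, 2, 3, 2, 2], [2, 1, 2, 4, 3], [2, 1, 2, 3, 4]]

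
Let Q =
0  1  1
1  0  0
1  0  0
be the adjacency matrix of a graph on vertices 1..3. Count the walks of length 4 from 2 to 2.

2

The number of length-4 walks from vertex 2 to vertex 2 is entry (2,2) of Q⁴, where Q is the adjacency matrix.
Q² = [[2, 0, 0], [0, 1, 1], [0, 1, 1]]
Q³ = [[0, 2, 2], [2, 0, 0], [2, 0, 0]]
Q⁴ = [[4, 0, 0], [0, 2, 2], [0, 2, 2]]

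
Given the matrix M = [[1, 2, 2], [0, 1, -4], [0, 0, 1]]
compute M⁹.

[[1, 18, -270], [0, 1, -36], [0, 0, 1]]

M = I + N where N = [[0, 2, 2], [0, 0, -4], [0, 0, 0]] is strictly upper-triangular, so N³ = 0.
(I + N)⁹ = I + 9·N + 36·N² = [[1, 18, -270], [0, 1, -36], [0, 0, 1]].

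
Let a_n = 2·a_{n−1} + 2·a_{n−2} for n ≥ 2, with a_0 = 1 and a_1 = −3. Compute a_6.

With companion matrix T = [[2, 2], [1, 0]], [a_n, a_{n−1}]ᵀ = T·[a_{n−1}, a_{n−2}]ᵀ, so [a_6, a_5]ᵀ = T⁵·[a_1, a_0]ᵀ.
T⁵ = [[120, 88], [44, 32]], giving [a_6, a_5]ᵀ = [[−272], [−100]].

−272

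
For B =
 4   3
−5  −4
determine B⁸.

B² = I (check: tr B = 0 and det B = −1), so B⁸ = I since 8 is even.

[[1, 0], [0, 1]]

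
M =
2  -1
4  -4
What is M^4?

M^2 = [[0, 2], [-8, 12]]
M^3 = [[8, -8], [32, -40]]
M^4 = [[-16, 24], [-96, 128]]

[[-16, 24], [-96, 128]]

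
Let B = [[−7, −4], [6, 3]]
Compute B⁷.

tr B = −4 and det B = 3, so the characteristic polynomial is λ² − (−4)λ + (3) with roots −1 and −3.
Eigenvectors give P = [[−2, −1], [3, 1]] with P⁻¹ = [[1, 1], [−3, −2]], and B = P·diag(−1, −3)·P⁻¹.
Then B⁷ = P·diag(−1, −2187)·P⁻¹ = [[2, 2187], [−3, −2187]] · [[1, 1], [−3, −2]] = [[−6559, −4372], [6558, 4371]].

[[−6559, −4372], [6558, 4371]]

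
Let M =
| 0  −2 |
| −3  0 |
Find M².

[[6, 0], [0, 6]]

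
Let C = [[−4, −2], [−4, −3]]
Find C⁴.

C² = [[24, 14], [28, 17]]
C³ = [[−152, −90], [−180, −107]]
C⁴ = [[968, 574], [1148, 681]]

[[968, 574], [1148, 681]]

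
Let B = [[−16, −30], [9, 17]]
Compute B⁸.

[[−1274, −2550], [765, 1531]]

tr B = 1 and det B = −2, so the characteristic polynomial is λ² − (1)λ + (−2) with roots 2 and −1.
Eigenvectors give P = [[−5, −2], [3, 1]] with P⁻¹ = [[1, 2], [−3, −5]], and B = P·diag(2, −1)·P⁻¹.
Then B⁸ = P·diag(256, 1)·P⁻¹ = [[−1280, −2], [768, 1]] · [[1, 2], [−3, −5]] = [[−1274, −2550], [765, 1531]].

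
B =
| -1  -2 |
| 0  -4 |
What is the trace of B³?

-65

B² = [[1, 10], [0, 16]]
B³ = [[-1, -42], [0, -64]]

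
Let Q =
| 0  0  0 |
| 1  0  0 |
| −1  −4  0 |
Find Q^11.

Q is strictly triangular, hence nilpotent: Q^3 = 0, so Q^11 = 0.

[[0, 0, 0], [0, 0, 0], [0, 0, 0]]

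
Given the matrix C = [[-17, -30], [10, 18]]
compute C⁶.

tr C = 1 and det C = -6, so the characteristic polynomial is λ² − (1)λ + (-6) with roots -2 and 3.
Eigenvectors give P = [[-2, -3], [1, 2]] with P⁻¹ = [[-2, -3], [1, 2]], and C = P·diag(-2, 3)·P⁻¹.
Then C⁶ = P·diag(64, 729)·P⁻¹ = [[-128, -2187], [64, 1458]] · [[-2, -3], [1, 2]] = [[-1931, -3990], [1330, 2724]].

[[-1931, -3990], [1330, 2724]]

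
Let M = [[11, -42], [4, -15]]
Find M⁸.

[[-39359, 137760], [-13120, 45921]]

tr M = -4 and det M = 3, so the characteristic polynomial is λ² − (-4)λ + (3) with roots -3 and -1.
Eigenvectors give P = [[-3, -7], [-1, -2]] with P⁻¹ = [[2, -7], [-1, 3]], and M = P·diag(-3, -1)·P⁻¹.
Then M⁸ = P·diag(6561, 1)·P⁻¹ = [[-19683, -7], [-6561, -2]] · [[2, -7], [-1, 3]] = [[-39359, 137760], [-13120, 45921]].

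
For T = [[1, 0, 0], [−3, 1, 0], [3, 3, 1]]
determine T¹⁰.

[[1, 0, 0], [−30, 1, 0], [−375, 30, 1]]

T = I + N where N = [[0, 0, 0], [−3, 0, 0], [3, 3, 0]] is strictly lower-triangular, so N³ = 0.
(I + N)¹⁰ = I + 10·N + 45·N² = [[1, 0, 0], [−30, 1, 0], [−375, 30, 1]].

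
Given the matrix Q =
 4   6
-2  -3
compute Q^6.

Q² = Q (a projection; rank 1, trace 1), so Q^6 = Q.

[[4, 6], [-2, -3]]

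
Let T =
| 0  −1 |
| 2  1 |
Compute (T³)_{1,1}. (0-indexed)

T² = [[−2, −1], [2, −1]]
T³ = [[−2, 1], [−2, −3]]

−3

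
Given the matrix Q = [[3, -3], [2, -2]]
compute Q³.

Q² = [[3, -3], [2, -2]]
Q³ = [[3, -3], [2, -2]]

[[3, -3], [2, -2]]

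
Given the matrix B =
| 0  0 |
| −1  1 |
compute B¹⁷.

B² = B (a projection; rank 1, trace 1), so B¹⁷ = B.

[[0, 0], [−1, 1]]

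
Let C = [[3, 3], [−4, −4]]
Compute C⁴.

C² = [[−3, −3], [4, 4]]
C³ = [[3, 3], [−4, −4]]
C⁴ = [[−3, −3], [4, 4]]

[[−3, −3], [4, 4]]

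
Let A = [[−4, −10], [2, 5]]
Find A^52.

[[−4, −10], [2, 5]]

A² = A (a projection; rank 1, trace 1), so A^52 = A.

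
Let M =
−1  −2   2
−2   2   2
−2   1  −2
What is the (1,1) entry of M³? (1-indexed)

19

M² = [[1, 0, −10], [−6, 10, −4], [4, 4, 2]]
M³ = [[19, −12, 22], [−6, 28, 16], [−16, 2, 12]]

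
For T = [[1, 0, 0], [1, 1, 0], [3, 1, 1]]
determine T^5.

T = I + N where N = [[0, 0, 0], [1, 0, 0], [3, 1, 0]] is strictly lower-triangular, so N^3 = 0.
(I + N)^5 = I + 5·N + 10·N^2 = [[1, 0, 0], [5, 1, 0], [25, 5, 1]].

[[1, 0, 0], [5, 1, 0], [25, 5, 1]]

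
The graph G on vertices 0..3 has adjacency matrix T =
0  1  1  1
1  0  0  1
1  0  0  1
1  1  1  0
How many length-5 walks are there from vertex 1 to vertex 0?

The number of length-5 walks from vertex 1 to vertex 0 is entry (1,0) of T⁵, where T is the adjacency matrix.
T² = [[3, 1, 1, 2], [1, 2, 2, 1], [1, 2, 2, 1], [2, 1, 1, 3]]
T³ = [[4, 5, 5, 5], [5, 2, 2, 5], [5, 2, 2, 5], [5, 5, 5, 4]]
T⁴ = [[15, 9, 9, 14], [9, 10, 10, 9], [9, 10, 10, 9], [14, 9, 9, 15]]
T⁵ = [[32, 29, 29, 33], [29, 18, 18, 29], [29, 18, 18, 29], [33, 29, 29, 32]]

29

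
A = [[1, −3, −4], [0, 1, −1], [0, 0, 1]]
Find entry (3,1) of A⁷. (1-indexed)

0

A = I + N where N = [[0, −3, −4], [0, 0, −1], [0, 0, 0]] is strictly upper-triangular, so N³ = 0.
(I + N)⁷ = I + 7·N + 21·N² = [[1, −21, 35], [0, 1, −7], [0, 0, 1]].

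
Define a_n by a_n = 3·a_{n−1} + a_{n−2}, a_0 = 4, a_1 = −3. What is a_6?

−644

With companion matrix Q = [[3, 1], [1, 0]], [a_n, a_{n−1}]ᵀ = Q·[a_{n−1}, a_{n−2}]ᵀ, so [a_6, a_5]ᵀ = Q^5·[a_1, a_0]ᵀ.
Q^5 = [[360, 109], [109, 33]], giving [a_6, a_5]ᵀ = [[−644], [−195]].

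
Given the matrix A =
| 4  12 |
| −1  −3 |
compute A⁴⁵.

A² = A (a projection; rank 1, trace 1), so A⁴⁵ = A.

[[4, 12], [−1, −3]]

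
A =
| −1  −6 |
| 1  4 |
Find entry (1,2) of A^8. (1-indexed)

tr A = 3 and det A = 2, so the characteristic polynomial is λ² − (3)λ + (2) with roots 2 and 1.
Eigenvectors give P = [[−2, −3], [1, 1]] with P⁻¹ = [[1, 3], [−1, −2]], and A = P·diag(2, 1)·P⁻¹.
Then A^8 = P·diag(256, 1)·P⁻¹ = [[−512, −3], [256, 1]] · [[1, 3], [−1, −2]] = [[−509, −1530], [255, 766]].

−1530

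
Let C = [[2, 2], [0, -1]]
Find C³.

C² = [[4, 2], [0, 1]]
C³ = [[8, 6], [0, -1]]

[[8, 6], [0, -1]]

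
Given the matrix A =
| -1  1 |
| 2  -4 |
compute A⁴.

A² = [[3, -5], [-10, 18]]
A³ = [[-13, 23], [46, -82]]
A⁴ = [[59, -105], [-210, 374]]

[[59, -105], [-210, 374]]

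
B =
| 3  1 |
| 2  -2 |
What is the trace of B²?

17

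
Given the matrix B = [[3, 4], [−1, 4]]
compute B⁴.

[[−171, 476], [−119, −52]]

B² = [[5, 28], [−7, 12]]
B³ = [[−13, 132], [−33, 20]]
B⁴ = [[−171, 476], [−119, −52]]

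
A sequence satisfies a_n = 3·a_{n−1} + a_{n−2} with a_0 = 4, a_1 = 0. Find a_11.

With companion matrix B = [[3, 1], [1, 0]], [a_n, a_{n−1}]ᵀ = B·[a_{n−1}, a_{n−2}]ᵀ, so [a_11, a_10]ᵀ = B^10·[a_1, a_0]ᵀ.
B^10 = [[141481, 42837], [42837, 12970]], giving [a_11, a_10]ᵀ = [[171348], [51880]].

171348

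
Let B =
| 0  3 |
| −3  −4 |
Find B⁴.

[[−63, 24], [−24, −95]]

B² = [[−9, −12], [12, 7]]
B³ = [[36, 21], [−21, 8]]
B⁴ = [[−63, 24], [−24, −95]]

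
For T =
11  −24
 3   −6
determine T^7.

tr T = 5 and det T = 6, so the characteristic polynomial is λ² − (5)λ + (6) with roots 2 and 3.
Eigenvectors give P = [[−8, 3], [−3, 1]] with P⁻¹ = [[1, −3], [3, −8]], and T = P·diag(2, 3)·P⁻¹.
Then T^7 = P·diag(128, 2187)·P⁻¹ = [[−1024, 6561], [−384, 2187]] · [[1, −3], [3, −8]] = [[18659, −49416], [6177, −16344]].

[[18659, −49416], [6177, −16344]]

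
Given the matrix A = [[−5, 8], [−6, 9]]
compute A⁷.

tr A = 4 and det A = 3, so the characteristic polynomial is λ² − (4)λ + (3) with roots 3 and 1.
Eigenvectors give P = [[1, −4], [1, −3]] with P⁻¹ = [[−3, 4], [−1, 1]], and A = P·diag(3, 1)·P⁻¹.
Then A⁷ = P·diag(2187, 1)·P⁻¹ = [[2187, −4], [2187, −3]] · [[−3, 4], [−1, 1]] = [[−6557, 8744], [−6558, 8745]].

[[−6557, 8744], [−6558, 8745]]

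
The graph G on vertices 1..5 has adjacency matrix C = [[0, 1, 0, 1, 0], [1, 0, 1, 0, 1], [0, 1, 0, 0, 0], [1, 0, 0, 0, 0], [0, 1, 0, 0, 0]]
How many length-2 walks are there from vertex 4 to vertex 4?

The number of length-2 walks from vertex 4 to vertex 4 is entry (4,4) of C^2, where C is the adjacency matrix.
C^2 = [[2, 0, 1, 0, 1], [0, 3, 0, 1, 0], [1, 0, 1, 0, 1], [0, 1, 0, 1, 0], [1, 0, 1, 0, 1]]

1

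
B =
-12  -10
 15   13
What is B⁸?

[[-12354, -12610], [18915, 19171]]

tr B = 1 and det B = -6, so the characteristic polynomial is λ² − (1)λ + (-6) with roots -2 and 3.
Eigenvectors give P = [[-1, 2], [1, -3]] with P⁻¹ = [[-3, -2], [-1, -1]], and B = P·diag(-2, 3)·P⁻¹.
Then B⁸ = P·diag(256, 6561)·P⁻¹ = [[-256, 13122], [256, -19683]] · [[-3, -2], [-1, -1]] = [[-12354, -12610], [18915, 19171]].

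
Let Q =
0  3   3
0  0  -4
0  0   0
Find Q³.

Q is strictly triangular, hence nilpotent: Q³ = 0, so Q³ = 0.

[[0, 0, 0], [0, 0, 0], [0, 0, 0]]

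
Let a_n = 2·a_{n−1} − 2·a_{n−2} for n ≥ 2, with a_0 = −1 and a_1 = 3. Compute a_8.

With companion matrix Q = [[2, −2], [1, 0]], [a_n, a_{n−1}]ᵀ = Q·[a_{n−1}, a_{n−2}]ᵀ, so [a_8, a_7]ᵀ = Q⁷·[a_1, a_0]ᵀ.
Q⁷ = [[0, 16], [−8, 16]], giving [a_8, a_7]ᵀ = [[−16], [−40]].

−16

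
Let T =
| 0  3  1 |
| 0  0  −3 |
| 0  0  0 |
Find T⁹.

[[0, 0, 0], [0, 0, 0], [0, 0, 0]]

T is strictly triangular, hence nilpotent: T³ = 0, so T⁹ = 0.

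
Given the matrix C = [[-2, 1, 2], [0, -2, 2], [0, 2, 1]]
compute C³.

C² = [[4, 0, 0], [0, 8, -2], [0, -2, 5]]
C³ = [[-8, 4, 8], [0, -20, 14], [0, 14, 1]]

[[-8, 4, 8], [0, -20, 14], [0, 14, 1]]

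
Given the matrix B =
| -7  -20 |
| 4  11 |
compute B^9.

tr B = 4 and det B = 3, so the characteristic polynomial is λ² − (4)λ + (3) with roots 3 and 1.
Eigenvectors give P = [[-2, 5], [1, -2]] with P⁻¹ = [[2, 5], [1, 2]], and B = P·diag(3, 1)·P⁻¹.
Then B^9 = P·diag(19683, 1)·P⁻¹ = [[-39366, 5], [19683, -2]] · [[2, 5], [1, 2]] = [[-78727, -196820], [39364, 98411]].

[[-78727, -196820], [39364, 98411]]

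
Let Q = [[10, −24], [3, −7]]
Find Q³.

[[64, −168], [21, −55]]

tr Q = 3 and det Q = 2, so the characteristic polynomial is λ² − (3)λ + (2) with roots 1 and 2.
Eigenvectors give P = [[−8, 3], [−3, 1]] with P⁻¹ = [[1, −3], [3, −8]], and Q = P·diag(1, 2)·P⁻¹.
Then Q³ = P·diag(1, 8)·P⁻¹ = [[−8, 24], [−3, 8]] · [[1, −3], [3, −8]] = [[64, −168], [21, −55]].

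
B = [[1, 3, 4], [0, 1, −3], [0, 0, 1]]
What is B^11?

[[1, 33, −451], [0, 1, −33], [0, 0, 1]]

B = I + N where N = [[0, 3, 4], [0, 0, −3], [0, 0, 0]] is strictly upper-triangular, so N^3 = 0.
(I + N)^11 = I + 11·N + 55·N^2 = [[1, 33, −451], [0, 1, −33], [0, 0, 1]].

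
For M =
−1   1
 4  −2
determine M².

[[5, −3], [−12, 8]]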